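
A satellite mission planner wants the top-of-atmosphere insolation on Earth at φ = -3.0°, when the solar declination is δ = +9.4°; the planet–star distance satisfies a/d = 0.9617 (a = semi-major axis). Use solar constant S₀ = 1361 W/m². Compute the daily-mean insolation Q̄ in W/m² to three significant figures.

cos H₀ = −tan(-3.0°) tan(+9.400°) = 0.0087, H₀ = 1.5621 rad.
Bracket: H₀ sin φ sin δ + cos φ cos δ sin H₀ = 1.5621×-0.05234×0.16333 + 0.99863×0.98657×0.99996 = -0.013354 + 0.985179 = 0.971825.
Inverse-square distance factor (a/d)² = 0.9617² = 0.924867.
Q̄ = (S₀/π) × 0.924867 × [bracket] = (1361/π) × 0.924867 × 0.971825 = 389.4 W/m².

Q̄ ≈ 389 W/m²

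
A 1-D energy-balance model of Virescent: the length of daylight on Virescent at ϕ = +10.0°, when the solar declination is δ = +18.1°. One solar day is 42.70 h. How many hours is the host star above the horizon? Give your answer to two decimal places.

22.13 h

cos h₀ = −tan ϕ · tan δ = −tan(+10.0°) × tan(+18.100°) = -0.0576, so h₀ = 1.6285 rad = 93.30°.
Daylight = 2h₀/(2π) × 42.70 h = (1.6285/π) × 42.70 = 22.13 h.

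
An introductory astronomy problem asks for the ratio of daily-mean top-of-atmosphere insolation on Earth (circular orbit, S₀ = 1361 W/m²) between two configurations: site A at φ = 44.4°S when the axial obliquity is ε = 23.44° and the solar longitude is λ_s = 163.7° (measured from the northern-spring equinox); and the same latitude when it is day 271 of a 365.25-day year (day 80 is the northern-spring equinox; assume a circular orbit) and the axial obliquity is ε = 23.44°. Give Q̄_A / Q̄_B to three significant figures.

— Configuration A (φ=-44.4°):
Solar declination: sin δ = sin ε · sin λ_s = sin 23.44° × sin 163.7° = 0.11165, so δ = +6.410°.
cos H₀ = −tan(-44.4°) tan(+6.410°) = 0.1100, H₀ = 1.4606 rad.
Bracket: H₀ sin φ sin δ + cos φ cos δ sin H₀ = 1.4606×-0.69966×0.11165 + 0.71447×0.99375×0.99393 = -0.114098 + 0.705695 = 0.591597.
Q̄ = (S₀/π) × [bracket] = (1361/π) × 0.591597 = 256.29 W/m².
— Configuration B (φ=-44.4°):
Solar longitude: λ_s = 360° × (271 − 80)/365.25 = 188.255°.
sin δ = sin 23.44° × sin 188.255° = -0.05711, so δ = -3.274°.
cos H₀ = −tan(-44.4°) tan(-3.274°) = -0.0560, H₀ = 1.6268 rad.
Bracket: H₀ sin φ sin δ + cos φ cos δ sin H₀ = 1.6268×-0.69966×-0.05711 + 0.71447×0.99837×0.99843 = 0.065003 + 0.712186 = 0.777189.
Q̄ = (S₀/π) × [bracket] = (1361/π) × 0.777189 = 336.69 W/m².
Ratio Q̄_A / Q̄_B = 256.29 / 336.69 = 0.7612.

Q̄_A / Q̄_B ≈ 0.761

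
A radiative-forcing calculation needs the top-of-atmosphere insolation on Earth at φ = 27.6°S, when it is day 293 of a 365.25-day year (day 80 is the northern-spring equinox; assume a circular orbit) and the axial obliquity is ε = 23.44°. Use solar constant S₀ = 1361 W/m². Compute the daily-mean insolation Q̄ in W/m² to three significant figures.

Q̄ ≈ 441 W/m²

Solar longitude: λ_s = 360° × (293 − 80)/365.25 = 209.938°.
sin δ = sin 23.44° × sin 209.938° = -0.19852, so δ = -11.451°.
cos H₀ = −tan(-27.6°) tan(-11.451°) = -0.1059, H₀ = 1.6769 rad.
Bracket: H₀ sin φ sin δ + cos φ cos δ sin H₀ = 1.6769×-0.46330×-0.19852 + 0.88620×0.98010×0.99438 = 0.154232 + 0.863683 = 1.017915.
Q̄ = (S₀/π) × [bracket] = (1361/π) × 1.017915 = 441.0 W/m².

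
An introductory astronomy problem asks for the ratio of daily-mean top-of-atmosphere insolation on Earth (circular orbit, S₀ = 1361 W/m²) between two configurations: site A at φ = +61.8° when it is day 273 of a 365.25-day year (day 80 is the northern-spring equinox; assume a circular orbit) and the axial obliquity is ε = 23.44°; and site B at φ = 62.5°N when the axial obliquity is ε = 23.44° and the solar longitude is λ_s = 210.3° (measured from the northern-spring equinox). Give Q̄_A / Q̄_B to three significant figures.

Q̄_A / Q̄_B ≈ 1.81

— Configuration A (φ=+61.8°):
Solar longitude: λ_s = 360° × (273 − 80)/365.25 = 190.226°.
sin δ = sin 23.44° × sin 190.226° = -0.07062, so δ = -4.050°.
cos H₀ = −tan(+61.8°) tan(-4.050°) = 0.1320, H₀ = 1.4384 rad.
Bracket: H₀ sin φ sin δ + cos φ cos δ sin H₀ = 1.4384×0.88130×-0.07062 + 0.47255×0.99750×0.99125 = -0.089522 + 0.467244 = 0.377722.
Q̄ = (S₀/π) × [bracket] = (1361/π) × 0.377722 = 163.64 W/m².
— Configuration B (φ=+62.5°):
Solar declination: sin δ = sin ε · sin λ_s = sin 23.44° × sin 210.3° = -0.20070, so δ = -11.578°.
cos H₀ = −tan(+62.5°) tan(-11.578°) = 0.3935, H₀ = 1.1663 rad.
Bracket: H₀ sin φ sin δ + cos φ cos δ sin H₀ = 1.1663×0.88701×-0.20070 + 0.46175×0.97965×0.91931 = -0.207628 + 0.415853 = 0.208225.
Q̄ = (S₀/π) × [bracket] = (1361/π) × 0.208225 = 90.207 W/m².
Ratio Q̄_A / Q̄_B = 163.64 / 90.207 = 1.814.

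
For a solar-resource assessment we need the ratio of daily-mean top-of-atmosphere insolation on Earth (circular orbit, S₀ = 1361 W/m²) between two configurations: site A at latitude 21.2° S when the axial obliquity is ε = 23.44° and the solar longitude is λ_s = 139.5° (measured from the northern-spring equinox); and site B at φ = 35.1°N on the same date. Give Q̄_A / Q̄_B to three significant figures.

— Configuration A (φ=-21.2°):
Solar declination: sin δ = sin ε · sin λ_s = sin 23.44° × sin 139.5° = 0.25834, so δ = +14.972°.
cos H₀ = −tan(-21.2°) tan(+14.972°) = 0.1037, H₀ = 1.4669 rad.
Bracket: H₀ sin φ sin δ + cos φ cos δ sin H₀ = 1.4669×-0.36162×0.25834 + 0.93232×0.96605×0.99461 = -0.137039 + 0.895813 = 0.758774.
Q̄ = (S₀/π) × [bracket] = (1361/π) × 0.758774 = 328.72 W/m².
— Configuration B (φ=+35.1°):
cos H₀ = −tan(+35.1°) tan(+14.972°) = -0.1879, H₀ = 1.7599 rad.
Bracket: H₀ sin φ sin δ + cos φ cos δ sin H₀ = 1.7599×0.57501×0.25834 + 0.81815×0.96605×0.98218 = 0.261430 + 0.776289 = 1.037719.
Q̄ = (S₀/π) × [bracket] = (1361/π) × 1.037719 = 449.56 W/m².
Ratio Q̄_A / Q̄_B = 328.72 / 449.56 = 0.7312.

Q̄_A / Q̄_B ≈ 0.731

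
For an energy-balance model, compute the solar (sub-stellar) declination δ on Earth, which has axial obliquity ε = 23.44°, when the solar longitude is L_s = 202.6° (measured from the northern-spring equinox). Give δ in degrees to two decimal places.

sin δ = sin ε · sin L_s = sin 23.44° × sin 202.6° = -0.152868.
δ = arcsin(-0.152868) = -8.79°.

δ = -8.79°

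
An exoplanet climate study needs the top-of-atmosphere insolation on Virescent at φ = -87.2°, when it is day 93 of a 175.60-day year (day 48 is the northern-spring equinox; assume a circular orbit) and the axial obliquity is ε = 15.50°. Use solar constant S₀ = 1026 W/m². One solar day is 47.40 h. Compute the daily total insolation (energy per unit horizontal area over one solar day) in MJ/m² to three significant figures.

Solar longitude: λ_s = 360° × (93 − 48)/175.60 = 92.255°.
sin δ = sin 15.50° × sin 92.255° = 0.26703, so δ = +15.488°.
cos H₀ = −tan(-87.2°) tan(+15.488°) = 5.6656 ≥ 1 ⇒ polar night, H₀ = 0 and Q̄ = 0.
Daily total = Q̄ × 47.40 h × 3600 s/h = 0.00 MJ/m².

0.00 MJ/m²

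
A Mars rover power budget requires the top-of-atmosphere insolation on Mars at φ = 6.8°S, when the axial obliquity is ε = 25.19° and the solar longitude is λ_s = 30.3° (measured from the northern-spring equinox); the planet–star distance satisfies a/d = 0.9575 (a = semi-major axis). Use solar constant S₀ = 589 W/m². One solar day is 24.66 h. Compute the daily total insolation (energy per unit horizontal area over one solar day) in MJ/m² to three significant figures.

14.2 MJ/m²

Solar declination: sin δ = sin ε · sin λ_s = sin 25.19° × sin 30.3° = 0.21474, so δ = +12.400°.
cos H₀ = −tan(-6.8°) tan(+12.400°) = 0.0262, H₀ = 1.5446 rad.
Bracket: H₀ sin φ sin δ + cos φ cos δ sin H₀ = 1.5446×-0.11840×0.21474 + 0.99297×0.97667×0.99966 = -0.039272 + 0.969474 = 0.930202.
Inverse-square distance factor (a/d)² = 0.9575² = 0.916806.
Q̄ = (S₀/π) × 0.916806 × [bracket] = (589/π) × 0.916806 × 0.930202 = 159.89 W/m².
Daily total = Q̄ × 24.66 h × 3600 s/h = 159.89 × 24.66 × 3600 / 10⁶ = 14.19 MJ/m².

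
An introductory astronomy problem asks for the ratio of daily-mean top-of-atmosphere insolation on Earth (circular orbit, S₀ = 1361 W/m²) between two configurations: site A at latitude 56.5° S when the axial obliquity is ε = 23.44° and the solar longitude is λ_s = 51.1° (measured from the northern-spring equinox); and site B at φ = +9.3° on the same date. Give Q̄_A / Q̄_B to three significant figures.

— Configuration A (φ=-56.5°):
Solar declination: sin δ = sin ε · sin λ_s = sin 23.44° × sin 51.1° = 0.30958, so δ = +18.034°.
cos H₀ = −tan(-56.5°) tan(+18.034°) = 0.4919, H₀ = 1.0565 rad.
Bracket: H₀ sin φ sin δ + cos φ cos δ sin H₀ = 1.0565×-0.83389×0.30958 + 0.55194×0.95087×0.87066 = -0.272741 + 0.456943 = 0.184202.
Q̄ = (S₀/π) × [bracket] = (1361/π) × 0.184202 = 79.800 W/m².
— Configuration B (φ=+9.3°):
cos H₀ = −tan(+9.3°) tan(+18.034°) = -0.0533, H₀ = 1.6241 rad.
Bracket: H₀ sin φ sin δ + cos φ cos δ sin H₀ = 1.6241×0.16160×0.30958 + 0.98686×0.95087×0.99858 = 0.081251 + 0.937043 = 1.018294.
Q̄ = (S₀/π) × [bracket] = (1361/π) × 1.018294 = 441.15 W/m².
Ratio Q̄_A / Q̄_B = 79.800 / 441.15 = 0.1809.

Q̄_A / Q̄_B ≈ 0.181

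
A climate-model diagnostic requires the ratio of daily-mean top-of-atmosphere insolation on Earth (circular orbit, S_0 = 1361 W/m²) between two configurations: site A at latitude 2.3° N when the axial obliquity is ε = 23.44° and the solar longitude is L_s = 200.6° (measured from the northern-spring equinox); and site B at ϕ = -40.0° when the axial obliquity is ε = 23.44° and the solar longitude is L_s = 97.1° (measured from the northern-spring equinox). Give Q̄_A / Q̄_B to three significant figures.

Q̄_A / Q̄_B ≈ 2.79

— Configuration A (ϕ=+2.3°):
Solar declination: sin δ = sin ε · sin L_s = sin 23.44° × sin 200.6° = -0.13996, so δ = -8.045°.
cos h₀ = −tan(+2.3°) tan(-8.045°) = 0.0057, h₀ = 1.5651 rad.
Bracket: h₀ sin ϕ sin δ + cos ϕ cos δ sin h₀ = 1.5651×0.04013×-0.13996 + 0.99919×0.99016×0.99998 = -0.008791 + 0.989338 = 0.980547.
Q̄ = (S_0/π) × [bracket] = (1361/π) × 0.980547 = 424.79 W/m².
— Configuration B (ϕ=-40.0°):
Solar declination: sin δ = sin ε · sin L_s = sin 23.44° × sin 97.1° = 0.39474, so δ = +23.250°.
cos h₀ = −tan(-40.0°) tan(+23.250°) = 0.3605, h₀ = 1.2020 rad.
Bracket: h₀ sin ϕ sin δ + cos ϕ cos δ sin h₀ = 1.2020×-0.64279×0.39474 + 0.76604×0.91879×0.93276 = -0.304989 + 0.656504 = 0.351515.
Q̄ = (S_0/π) × [bracket] = (1361/π) × 0.351515 = 152.28 W/m².
Ratio Q̄_A / Q̄_B = 424.79 / 152.28 = 2.790.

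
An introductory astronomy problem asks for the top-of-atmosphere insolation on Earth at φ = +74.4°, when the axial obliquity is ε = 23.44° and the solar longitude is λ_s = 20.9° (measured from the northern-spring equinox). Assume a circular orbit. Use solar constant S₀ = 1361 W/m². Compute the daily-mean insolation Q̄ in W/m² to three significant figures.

Q̄ ≈ 224 W/m²

Solar declination: sin δ = sin ε · sin λ_s = sin 23.44° × sin 20.9° = 0.14191, so δ = +8.158°.
cos H₀ = −tan(+74.4°) tan(+8.158°) = -0.5134, H₀ = 2.1100 rad.
Bracket: H₀ sin φ sin δ + cos φ cos δ sin H₀ = 2.1100×0.96316×0.14191 + 0.26892×0.98988×0.85812 = 0.288399 + 0.228430 = 0.516829.
Q̄ = (S₀/π) × [bracket] = (1361/π) × 0.516829 = 223.9 W/m².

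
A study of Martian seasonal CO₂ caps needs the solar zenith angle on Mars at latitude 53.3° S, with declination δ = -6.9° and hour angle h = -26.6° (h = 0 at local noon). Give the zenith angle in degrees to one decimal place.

θ_z = 51.2°

cos θ_z = sin ϕ sin δ + cos ϕ cos δ cos h = 0.096323 + 0.530499 = 0.626822.
θ_z = arccos(0.626822) = 51.2°.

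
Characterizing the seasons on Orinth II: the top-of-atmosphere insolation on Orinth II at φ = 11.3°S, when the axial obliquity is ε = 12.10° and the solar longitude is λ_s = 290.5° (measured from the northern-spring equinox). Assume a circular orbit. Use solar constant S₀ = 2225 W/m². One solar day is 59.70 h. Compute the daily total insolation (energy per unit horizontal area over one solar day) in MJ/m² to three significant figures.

156 MJ/m²

Solar declination: sin δ = sin ε · sin λ_s = sin 12.10° × sin 290.5° = -0.19634, so δ = -11.323°.
cos H₀ = −tan(-11.3°) tan(-11.323°) = -0.0400, H₀ = 1.6108 rad.
Bracket: H₀ sin φ sin δ + cos φ cos δ sin H₀ = 1.6108×-0.19595×-0.19634 + 0.98061×0.98054×0.99920 = 0.061972 + 0.960758 = 1.022730.
Q̄ = (S₀/π) × [bracket] = (2225/π) × 1.022730 = 724.34 W/m².
Daily total = Q̄ × 59.70 h × 3600 s/h = 724.34 × 59.70 × 3600 / 10⁶ = 155.7 MJ/m².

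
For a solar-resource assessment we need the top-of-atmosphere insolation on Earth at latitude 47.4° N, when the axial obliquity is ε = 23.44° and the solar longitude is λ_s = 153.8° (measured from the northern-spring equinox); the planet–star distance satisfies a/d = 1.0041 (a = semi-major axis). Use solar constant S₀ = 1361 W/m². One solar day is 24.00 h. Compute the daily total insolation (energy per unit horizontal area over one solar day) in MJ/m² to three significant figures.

33.3 MJ/m²

Solar declination: sin δ = sin ε · sin λ_s = sin 23.44° × sin 153.8° = 0.17563, so δ = +10.115°.
cos H₀ = −tan(+47.4°) tan(+10.115°) = -0.1940, H₀ = 1.7660 rad.
Bracket: H₀ sin φ sin δ + cos φ cos δ sin H₀ = 1.7660×0.73610×0.17563 + 0.67688×0.98446×0.98100 = 0.228311 + 0.653700 = 0.882011.
Inverse-square distance factor (a/d)² = 1.0041² = 1.008217.
Q̄ = (S₀/π) × 1.008217 × [bracket] = (1361/π) × 1.008217 × 0.882011 = 385.24 W/m².
Daily total = Q̄ × 24.00 h × 3600 s/h = 385.24 × 24.00 × 3600 / 10⁶ = 33.28 MJ/m².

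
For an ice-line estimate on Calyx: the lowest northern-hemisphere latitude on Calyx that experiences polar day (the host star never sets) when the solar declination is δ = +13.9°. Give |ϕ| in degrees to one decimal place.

|ϕ| = 76.1°

Polar day requires cos h₀ = −tan ϕ tan δ ≤ −1, i.e. tan ϕ tan δ ≥ 1.
The boundary is |tan ϕ| · |tan δ| = 1, so |ϕ| = 90° − |δ| = 90° − 13.9° = 76.1° in the northern hemisphere.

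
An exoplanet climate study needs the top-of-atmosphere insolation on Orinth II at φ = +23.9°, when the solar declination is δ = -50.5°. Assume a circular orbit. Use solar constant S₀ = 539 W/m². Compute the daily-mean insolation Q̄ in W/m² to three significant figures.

Q̄ ≈ 30.3 W/m²

cos H₀ = −tan(+23.9°) tan(-50.500°) = 0.5376, H₀ = 1.0032 rad.
Bracket: H₀ sin φ sin δ + cos φ cos δ sin H₀ = 1.0032×0.40514×-0.77162 + 0.91425×0.63608×0.84322 = -0.313614 + 0.490363 = 0.176749.
Q̄ = (S₀/π) × [bracket] = (539/π) × 0.176749 = 30.32 W/m².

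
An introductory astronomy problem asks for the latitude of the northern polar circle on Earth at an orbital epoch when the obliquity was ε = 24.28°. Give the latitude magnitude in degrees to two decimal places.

65.72°

The polar circle is the lowest latitude that experiences at least one full rotation of continuous daylight at the northern-summer solstice; it lies at |ϕ| = 90° − ε = 90° − 24.28° = 65.72°.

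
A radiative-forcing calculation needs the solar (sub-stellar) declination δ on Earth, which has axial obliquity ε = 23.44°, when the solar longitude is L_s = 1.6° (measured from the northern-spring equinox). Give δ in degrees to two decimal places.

sin δ = sin ε · sin L_s = sin 23.44° × sin 1.6° = 0.011107.
δ = arcsin(0.011107) = +0.64°.

δ = +0.64°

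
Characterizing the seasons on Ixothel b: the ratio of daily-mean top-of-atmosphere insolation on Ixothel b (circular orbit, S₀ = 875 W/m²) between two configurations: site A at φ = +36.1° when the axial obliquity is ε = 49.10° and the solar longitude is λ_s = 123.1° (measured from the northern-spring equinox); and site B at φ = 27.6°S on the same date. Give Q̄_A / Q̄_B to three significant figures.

— Configuration A (φ=+36.1°):
Solar declination: sin δ = sin ε · sin λ_s = sin 49.10° × sin 123.1° = 0.63319, so δ = +39.286°.
cos H₀ = −tan(+36.1°) tan(+39.286°) = -0.5966, H₀ = 2.2100 rad.
Bracket: H₀ sin φ sin δ + cos φ cos δ sin H₀ = 2.2100×0.58920×0.63319 + 0.80799×0.77399×0.80257 = 0.824497 + 0.501908 = 1.326405.
Q̄ = (S₀/π) × [bracket] = (875/π) × 1.326405 = 369.43 W/m².
— Configuration B (φ=-27.6°):
cos H₀ = −tan(-27.6°) tan(+39.286°) = 0.4277, H₀ = 1.1289 rad.
Bracket: H₀ sin φ sin δ + cos φ cos δ sin H₀ = 1.1289×-0.46330×0.63319 + 0.88620×0.77399×0.90393 = -0.331171 + 0.620015 = 0.288844.
Q̄ = (S₀/π) × [bracket] = (875/π) × 0.288844 = 80.449 W/m².
Ratio Q̄_A / Q̄_B = 369.43 / 80.449 = 4.592.

Q̄_A / Q̄_B ≈ 4.59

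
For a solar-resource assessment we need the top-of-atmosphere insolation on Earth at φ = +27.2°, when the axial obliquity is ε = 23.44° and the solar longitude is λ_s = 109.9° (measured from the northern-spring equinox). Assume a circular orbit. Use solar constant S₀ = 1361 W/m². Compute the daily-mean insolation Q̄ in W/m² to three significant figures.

Q̄ ≈ 481 W/m²

Solar declination: sin δ = sin ε · sin λ_s = sin 23.44° × sin 109.9° = 0.37404, so δ = +21.965°.
cos H₀ = −tan(+27.2°) tan(+21.965°) = -0.2073, H₀ = 1.7796 rad.
Bracket: H₀ sin φ sin δ + cos φ cos δ sin H₀ = 1.7796×0.45710×0.37404 + 0.88942×0.92741×0.97828 = 0.304265 + 0.806941 = 1.111206.
Q̄ = (S₀/π) × [bracket] = (1361/π) × 1.111206 = 481.4 W/m².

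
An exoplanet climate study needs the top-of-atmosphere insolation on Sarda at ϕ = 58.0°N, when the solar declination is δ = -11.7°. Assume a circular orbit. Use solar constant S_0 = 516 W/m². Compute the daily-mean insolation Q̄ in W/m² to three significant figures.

Q̄ ≈ 45.6 W/m²

cos h₀ = −tan(+58.0°) tan(-11.700°) = 0.3314, h₀ = 1.2330 rad.
Bracket: h₀ sin ϕ sin δ + cos ϕ cos δ sin h₀ = 1.2330×0.84805×-0.20279 + 0.52992×0.97922×0.94349 = -0.212046 + 0.489585 = 0.277539.
Q̄ = (S_0/π) × [bracket] = (516/π) × 0.277539 = 45.59 W/m².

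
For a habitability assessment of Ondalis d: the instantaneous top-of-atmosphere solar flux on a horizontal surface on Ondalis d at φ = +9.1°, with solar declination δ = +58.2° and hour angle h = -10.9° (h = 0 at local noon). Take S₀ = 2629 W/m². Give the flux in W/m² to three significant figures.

cos θ_z = sin φ sin δ + cos φ cos δ cos h = 0.134417 + 0.510936 = 0.645353.
Flux = S₀ · cos θ_z = 2629 × 0.645353 = 1697 W/m².

1.70e+03 W/m²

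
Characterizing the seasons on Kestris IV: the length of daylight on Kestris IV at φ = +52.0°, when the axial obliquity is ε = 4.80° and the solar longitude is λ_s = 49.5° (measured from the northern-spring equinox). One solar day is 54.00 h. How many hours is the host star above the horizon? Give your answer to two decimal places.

28.40 h

Solar declination: sin δ = sin ε · sin λ_s = sin 4.80° × sin 49.5° = 0.06363, so δ = +3.648°.
cos H₀ = −tan φ · tan δ = −tan(+52.0°) × tan(+3.648°) = -0.0816, so H₀ = 1.6525 rad = 94.68°.
Daylight = 2H₀/(2π) × 54.00 h = (1.6525/π) × 54.00 = 28.40 h.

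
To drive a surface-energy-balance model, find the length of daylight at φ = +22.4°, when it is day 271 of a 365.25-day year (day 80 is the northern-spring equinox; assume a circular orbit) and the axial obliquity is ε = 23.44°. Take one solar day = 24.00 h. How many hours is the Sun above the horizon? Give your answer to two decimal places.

Solar longitude: λ_s = 360° × (271 − 80)/365.25 = 188.255°.
sin δ = sin 23.44° × sin 188.255° = -0.05711, so δ = -3.274°.
cos H₀ = −tan φ · tan δ = −tan(+22.4°) × tan(-3.274°) = 0.0236, so H₀ = 1.5472 rad = 88.65°.
Daylight = 2H₀/(2π) × 24.00 h = (1.5472/π) × 24.00 = 11.82 h.

11.82 h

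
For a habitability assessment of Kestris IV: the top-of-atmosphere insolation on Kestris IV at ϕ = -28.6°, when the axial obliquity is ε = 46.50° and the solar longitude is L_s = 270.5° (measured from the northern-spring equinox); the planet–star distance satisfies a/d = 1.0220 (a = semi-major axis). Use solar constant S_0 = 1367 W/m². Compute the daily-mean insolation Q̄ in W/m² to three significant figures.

Q̄ ≈ 569 W/m²

Solar declination: sin δ = sin ε · sin L_s = sin 46.50° × sin 270.5° = -0.72535, so δ = -46.498°.
cos h₀ = −tan(-28.6°) tan(-46.498°) = -0.5745, h₀ = 2.1828 rad.
Bracket: h₀ sin ϕ sin δ + cos ϕ cos δ sin h₀ = 2.1828×-0.47869×-0.72535 + 0.87798×0.68838×0.81851 = 0.757907 + 0.494694 = 1.252601.
Inverse-square distance factor (a/d)² = 1.0220² = 1.044484.
Q̄ = (S_0/π) × 1.044484 × [bracket] = (1367/π) × 1.044484 × 1.252601 = 569.3 W/m².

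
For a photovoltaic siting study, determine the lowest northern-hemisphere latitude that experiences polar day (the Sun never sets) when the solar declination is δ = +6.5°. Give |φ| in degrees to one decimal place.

Polar day requires cos H₀ = −tan φ tan δ ≤ −1, i.e. tan φ tan δ ≥ 1.
The boundary is |tan φ| · |tan δ| = 1, so |φ| = 90° − |δ| = 90° − 6.5° = 83.5° in the northern hemisphere.

|φ| = 83.5°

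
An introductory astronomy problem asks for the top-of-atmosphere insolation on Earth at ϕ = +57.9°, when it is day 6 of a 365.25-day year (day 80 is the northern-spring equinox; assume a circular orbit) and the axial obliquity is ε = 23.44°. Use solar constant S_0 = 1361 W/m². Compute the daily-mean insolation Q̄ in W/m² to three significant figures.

Q̄ ≈ 41.3 W/m²

Solar longitude: L_s = 360° × (6 − 80)/365.25 = -72.936°, i.e. -72.936° + 360° = 287.064°.
sin δ = sin 23.44° × sin 287.064° = -0.38028, so δ = -22.351°.
cos h₀ = −tan(+57.9°) tan(-22.351°) = 0.6555, h₀ = 0.8560 rad.
Bracket: h₀ sin ϕ sin δ + cos ϕ cos δ sin h₀ = 0.8560×0.84712×-0.38028 + 0.53140×0.92487×0.75523 = -0.275754 + 0.371177 = 0.095423.
Q̄ = (S_0/π) × [bracket] = (1361/π) × 0.095423 = 41.34 W/m².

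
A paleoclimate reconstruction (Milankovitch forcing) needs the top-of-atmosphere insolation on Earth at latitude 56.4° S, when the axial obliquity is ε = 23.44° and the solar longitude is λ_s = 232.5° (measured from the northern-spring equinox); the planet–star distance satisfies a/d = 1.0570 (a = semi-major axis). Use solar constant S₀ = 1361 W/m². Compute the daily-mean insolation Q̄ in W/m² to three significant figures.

Solar declination: sin δ = sin ε · sin λ_s = sin 23.44° × sin 232.5° = -0.31559, so δ = -18.396°.
cos H₀ = −tan(-56.4°) tan(-18.396°) = -0.5006, H₀ = 2.0951 rad.
Bracket: H₀ sin φ sin δ + cos φ cos δ sin H₀ = 2.0951×-0.83292×-0.31559 + 0.55339×0.94890×0.86569 = 0.550721 + 0.454584 = 1.005305.
Inverse-square distance factor (a/d)² = 1.0570² = 1.117249.
Q̄ = (S₀/π) × 1.117249 × [bracket] = (1361/π) × 1.117249 × 1.005305 = 486.6 W/m².

Q̄ ≈ 487 W/m²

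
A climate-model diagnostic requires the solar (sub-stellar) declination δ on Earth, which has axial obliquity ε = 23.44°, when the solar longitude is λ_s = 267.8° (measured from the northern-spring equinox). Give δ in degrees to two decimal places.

sin δ = sin ε · sin λ_s = sin 23.44° × sin 267.8° = -0.397495.
δ = arcsin(-0.397495) = -23.42°.

δ = -23.42°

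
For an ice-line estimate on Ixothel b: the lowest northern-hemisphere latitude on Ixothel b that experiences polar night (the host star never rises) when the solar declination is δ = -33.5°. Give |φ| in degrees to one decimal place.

|φ| = 56.5°

Polar night requires cos H₀ = −tan φ tan δ ≥ 1, i.e. tan φ tan δ ≤ −1.
The boundary is |tan φ| · |tan δ| = 1, so |φ| = 90° − |δ| = 90° − 33.5° = 56.5° in the northern hemisphere.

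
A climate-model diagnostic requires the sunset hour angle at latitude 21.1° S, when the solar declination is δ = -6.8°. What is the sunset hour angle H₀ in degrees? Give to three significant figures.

H₀ = 92.6°

cos H₀ = −tan φ · tan δ = −tan(-21.1°) × tan(-6.800°) = -0.0460, so H₀ = 1.6168 rad = 92.64°.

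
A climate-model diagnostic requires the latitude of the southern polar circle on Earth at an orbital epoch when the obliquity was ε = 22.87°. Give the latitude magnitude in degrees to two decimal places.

The polar circle is the lowest latitude that experiences at least one full rotation of continuous darkness at the northern-summer solstice; it lies at |φ| = 90° − ε = 90° − 22.87° = 67.13°.

67.13°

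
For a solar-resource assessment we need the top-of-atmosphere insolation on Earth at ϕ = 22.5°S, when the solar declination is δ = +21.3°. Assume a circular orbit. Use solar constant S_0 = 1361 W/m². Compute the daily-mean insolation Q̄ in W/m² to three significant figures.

Q̄ ≈ 283 W/m²

cos h₀ = −tan(-22.5°) tan(+21.300°) = 0.1615, h₀ = 1.4086 rad.
Bracket: h₀ sin ϕ sin δ + cos ϕ cos δ sin h₀ = 1.4086×-0.38268×0.36325 + 0.92388×0.93169×0.98687 = -0.195807 + 0.849468 = 0.653661.
Q̄ = (S_0/π) × [bracket] = (1361/π) × 0.653661 = 283.2 W/m².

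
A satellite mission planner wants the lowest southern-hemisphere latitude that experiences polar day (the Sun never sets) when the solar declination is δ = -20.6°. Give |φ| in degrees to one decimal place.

Polar day requires cos H₀ = −tan φ tan δ ≤ −1, i.e. tan φ tan δ ≥ 1.
The boundary is |tan φ| · |tan δ| = 1, so |φ| = 90° − |δ| = 90° − 20.6° = 69.4° in the southern hemisphere.

|φ| = 69.4°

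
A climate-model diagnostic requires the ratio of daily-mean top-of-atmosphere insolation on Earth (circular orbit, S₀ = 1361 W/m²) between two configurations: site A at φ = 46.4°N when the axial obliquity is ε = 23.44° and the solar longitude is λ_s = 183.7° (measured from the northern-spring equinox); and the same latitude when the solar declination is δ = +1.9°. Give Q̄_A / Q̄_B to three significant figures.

— Configuration A (φ=+46.4°):
Solar declination: sin δ = sin ε · sin λ_s = sin 23.44° × sin 183.7° = -0.02567, so δ = -1.471°.
cos H₀ = −tan(+46.4°) tan(-1.471°) = 0.0270, H₀ = 1.5438 rad.
Bracket: H₀ sin φ sin δ + cos φ cos δ sin H₀ = 1.5438×0.72417×-0.02567 + 0.68962×0.99967×0.99964 = -0.028698 + 0.689144 = 0.660446.
Q̄ = (S₀/π) × [bracket] = (1361/π) × 0.660446 = 286.12 W/m².
— Configuration B (φ=+46.4°):
cos H₀ = −tan(+46.4°) tan(+1.900°) = -0.0348, H₀ = 1.6056 rad.
Bracket: H₀ sin φ sin δ + cos φ cos δ sin H₀ = 1.6056×0.72417×0.03316 + 0.68962×0.99945×0.99939 = 0.038556 + 0.688820 = 0.727376.
Q̄ = (S₀/π) × [bracket] = (1361/π) × 0.727376 = 315.11 W/m².
Ratio Q̄_A / Q̄_B = 286.12 / 315.11 = 0.9080.

Q̄_A / Q̄_B ≈ 0.908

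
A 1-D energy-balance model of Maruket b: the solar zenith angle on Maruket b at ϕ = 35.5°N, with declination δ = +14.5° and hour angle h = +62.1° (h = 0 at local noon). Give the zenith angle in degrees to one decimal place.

θ_z = 59.1°

cos θ_z = sin ϕ sin δ + cos ϕ cos δ cos h = 0.145396 + 0.368815 = 0.514211.
θ_z = arccos(0.514211) = 59.1°.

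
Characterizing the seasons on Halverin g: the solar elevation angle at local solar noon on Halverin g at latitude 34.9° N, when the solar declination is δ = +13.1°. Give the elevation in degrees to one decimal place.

68.2°

At local noon the hour angle is zero, so the zenith angle equals |φ − δ| = |+34.9° − (+13.100°)| = 21.800°.
Elevation = 90° − 21.800° = 68.2°.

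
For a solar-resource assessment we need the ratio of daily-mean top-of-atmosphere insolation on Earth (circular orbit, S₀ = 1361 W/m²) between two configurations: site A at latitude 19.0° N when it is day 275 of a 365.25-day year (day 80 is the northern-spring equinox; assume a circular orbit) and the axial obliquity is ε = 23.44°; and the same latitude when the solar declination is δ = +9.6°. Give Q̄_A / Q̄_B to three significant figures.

— Configuration A (φ=+19.0°):
Solar longitude: λ_s = 360° × (275 − 80)/365.25 = 192.197°.
sin δ = sin 23.44° × sin 192.197° = -0.08404, so δ = -4.821°.
cos H₀ = −tan(+19.0°) tan(-4.821°) = 0.0290, H₀ = 1.5418 rad.
Bracket: H₀ sin φ sin δ + cos φ cos δ sin H₀ = 1.5418×0.32557×-0.08404 + 0.94552×0.99646×0.99958 = -0.042185 + 0.941777 = 0.899592.
Q̄ = (S₀/π) × [bracket] = (1361/π) × 0.899592 = 389.72 W/m².
— Configuration B (φ=+19.0°):
cos H₀ = −tan(+19.0°) tan(+9.600°) = -0.0582, H₀ = 1.6291 rad.
Bracket: H₀ sin φ sin δ + cos φ cos δ sin H₀ = 1.6291×0.32557×0.16677 + 0.94552×0.98600×0.99830 = 0.088452 + 0.930698 = 1.019150.
Q̄ = (S₀/π) × [bracket] = (1361/π) × 1.019150 = 441.52 W/m².
Ratio Q̄_A / Q̄_B = 389.72 / 441.52 = 0.8827.

Q̄_A / Q̄_B ≈ 0.883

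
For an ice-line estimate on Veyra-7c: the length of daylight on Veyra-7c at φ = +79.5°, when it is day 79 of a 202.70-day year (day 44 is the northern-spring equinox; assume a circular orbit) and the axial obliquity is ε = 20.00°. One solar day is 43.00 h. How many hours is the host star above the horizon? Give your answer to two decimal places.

Solar longitude: λ_s = 360° × (79 − 44)/202.70 = 62.161°.
sin δ = sin 20.00° × sin 62.161° = 0.30244, so δ = +17.604°.
Sunrise equation: cos H₀ = −tan φ · tan δ = -1.7120 ≤ −1, so the host star never sets (polar day) and H₀ = π.
Daylight = 2H₀/(2π) × 43.00 h = (3.1416/π) × 43.00 = 43.00 h.

43.00 h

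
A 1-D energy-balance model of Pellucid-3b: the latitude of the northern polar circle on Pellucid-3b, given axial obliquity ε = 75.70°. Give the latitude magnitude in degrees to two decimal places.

The polar circle is the lowest latitude that experiences at least one full rotation of continuous daylight at the northern-summer solstice; it lies at |φ| = 90° − ε = 90° − 75.70° = 14.30°.

14.30°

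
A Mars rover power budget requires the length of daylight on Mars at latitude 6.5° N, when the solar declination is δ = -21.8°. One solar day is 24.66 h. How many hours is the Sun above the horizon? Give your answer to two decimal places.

cos H₀ = −tan φ · tan δ = −tan(+6.5°) × tan(-21.800°) = 0.0456, so H₀ = 1.5252 rad = 87.39°.
Daylight = 2H₀/(2π) × 24.66 h = (1.5252/π) × 24.66 = 11.97 h.

11.97 h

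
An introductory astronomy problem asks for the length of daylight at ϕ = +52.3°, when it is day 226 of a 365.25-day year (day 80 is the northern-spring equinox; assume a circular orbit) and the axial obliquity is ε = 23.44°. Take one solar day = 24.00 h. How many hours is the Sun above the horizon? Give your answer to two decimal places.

Solar longitude: L_s = 360° × (226 − 80)/365.25 = 143.901°.
sin δ = sin 23.44° × sin 143.901° = 0.23437, so δ = +13.554°.
cos h₀ = −tan ϕ · tan δ = −tan(+52.3°) × tan(+13.554°) = -0.3119, so h₀ = 1.8880 rad = 108.18°.
Daylight = 2h₀/(2π) × 24.00 h = (1.8880/π) × 24.00 = 14.42 h.

14.42 h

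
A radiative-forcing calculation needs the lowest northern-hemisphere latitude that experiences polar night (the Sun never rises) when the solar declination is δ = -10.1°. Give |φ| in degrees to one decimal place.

|φ| = 79.9°

Polar night requires cos H₀ = −tan φ tan δ ≥ 1, i.e. tan φ tan δ ≤ −1.
The boundary is |tan φ| · |tan δ| = 1, so |φ| = 90° − |δ| = 90° − 10.1° = 79.9° in the northern hemisphere.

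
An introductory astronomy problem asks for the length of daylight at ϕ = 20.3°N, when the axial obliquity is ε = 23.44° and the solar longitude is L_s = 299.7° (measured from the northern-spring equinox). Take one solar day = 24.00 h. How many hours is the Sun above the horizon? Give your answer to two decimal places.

Solar declination: sin δ = sin ε · sin L_s = sin 23.44° × sin 299.7° = -0.34553, so δ = -20.214°.
cos h₀ = −tan ϕ · tan δ = −tan(+20.3°) × tan(-20.214°) = 0.1362, so h₀ = 1.4342 rad = 82.17°.
Daylight = 2h₀/(2π) × 24.00 h = (1.4342/π) × 24.00 = 10.96 h.

10.96 h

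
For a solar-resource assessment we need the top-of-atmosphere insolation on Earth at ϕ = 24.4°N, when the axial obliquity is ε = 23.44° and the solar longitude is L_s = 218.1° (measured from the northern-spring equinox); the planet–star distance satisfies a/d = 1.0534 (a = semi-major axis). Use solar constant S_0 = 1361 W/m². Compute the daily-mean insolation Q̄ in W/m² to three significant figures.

Solar declination: sin δ = sin ε · sin L_s = sin 23.44° × sin 218.1° = -0.24545, so δ = -14.208°.
cos h₀ = −tan(+24.4°) tan(-14.208°) = 0.1149, h₀ = 1.4557 rad.
Bracket: h₀ sin ϕ sin δ + cos ϕ cos δ sin h₀ = 1.4557×0.41310×-0.24545 + 0.91068×0.96941×0.99338 = -0.147601 + 0.876978 = 0.729377.
Inverse-square distance factor (a/d)² = 1.0534² = 1.109652.
Q̄ = (S_0/π) × 1.109652 × [bracket] = (1361/π) × 1.109652 × 0.729377 = 350.6 W/m².

Q̄ ≈ 351 W/m²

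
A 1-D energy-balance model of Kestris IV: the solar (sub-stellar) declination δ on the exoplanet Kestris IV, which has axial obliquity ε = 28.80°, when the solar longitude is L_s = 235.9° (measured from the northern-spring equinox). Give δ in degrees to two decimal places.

sin δ = sin ε · sin L_s = sin 28.80° × sin 235.9° = -0.398921.
δ = arcsin(-0.398921) = -23.51°.

δ = -23.51°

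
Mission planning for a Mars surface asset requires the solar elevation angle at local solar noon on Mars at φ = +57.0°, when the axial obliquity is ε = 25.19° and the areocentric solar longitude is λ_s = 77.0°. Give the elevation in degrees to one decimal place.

57.5°

sin δ = sin 25.19° × sin 77.0° = 0.41471, so δ = +24.501°.
At local noon the hour angle is zero, so the zenith angle equals |φ − δ| = |+57.0° − (+24.501°)| = 32.499°.
Elevation = 90° − 32.499° = 57.5°.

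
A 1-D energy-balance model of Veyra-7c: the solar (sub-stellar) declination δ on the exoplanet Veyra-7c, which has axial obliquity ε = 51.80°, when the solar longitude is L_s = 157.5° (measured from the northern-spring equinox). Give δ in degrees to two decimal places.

sin δ = sin ε · sin L_s = sin 51.80° × sin 157.5° = 0.300734.
δ = arcsin(0.300734) = +17.50°.

δ = +17.50°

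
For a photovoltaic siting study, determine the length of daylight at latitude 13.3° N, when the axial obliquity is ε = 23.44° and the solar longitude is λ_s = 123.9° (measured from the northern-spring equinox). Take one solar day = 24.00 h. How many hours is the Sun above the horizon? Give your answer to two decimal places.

12.63 h

Solar declination: sin δ = sin ε · sin λ_s = sin 23.44° × sin 123.9° = 0.33017, so δ = +19.279°.
cos H₀ = −tan φ · tan δ = −tan(+13.3°) × tan(+19.279°) = -0.0827, so H₀ = 1.6536 rad = 94.74°.
Daylight = 2H₀/(2π) × 24.00 h = (1.6536/π) × 24.00 = 12.63 h.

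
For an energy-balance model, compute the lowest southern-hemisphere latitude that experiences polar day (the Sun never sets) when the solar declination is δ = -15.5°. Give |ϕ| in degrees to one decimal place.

Polar day requires cos h₀ = −tan ϕ tan δ ≤ −1, i.e. tan ϕ tan δ ≥ 1.
The boundary is |tan ϕ| · |tan δ| = 1, so |ϕ| = 90° − |δ| = 90° − 15.5° = 74.5° in the southern hemisphere.

|ϕ| = 74.5°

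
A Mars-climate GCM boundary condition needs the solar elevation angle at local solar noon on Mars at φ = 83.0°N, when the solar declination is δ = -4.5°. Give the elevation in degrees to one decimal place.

2.5°

At local noon the hour angle is zero, so the zenith angle equals |φ − δ| = |+83.0° − (-4.500°)| = 87.500°.
Elevation = 90° − 87.500° = 2.5°.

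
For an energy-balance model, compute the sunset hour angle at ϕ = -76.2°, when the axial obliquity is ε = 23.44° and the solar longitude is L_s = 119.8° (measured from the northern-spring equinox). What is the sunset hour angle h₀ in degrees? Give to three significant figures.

Solar declination: sin δ = sin ε · sin L_s = sin 23.44° × sin 119.8° = 0.34519, so δ = +20.193°.
cos h₀ = −tan ϕ · tan δ = 1.4974 ≥ 1, so the Sun never rises (polar night) and h₀ = 0.

h₀ = 0.00°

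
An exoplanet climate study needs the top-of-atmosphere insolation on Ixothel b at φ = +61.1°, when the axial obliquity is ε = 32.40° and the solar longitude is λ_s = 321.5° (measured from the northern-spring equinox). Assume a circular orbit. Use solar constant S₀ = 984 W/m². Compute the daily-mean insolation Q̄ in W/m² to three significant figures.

Solar declination: sin δ = sin ε · sin λ_s = sin 32.40° × sin 321.5° = -0.33356, so δ = -19.485°.
cos H₀ = −tan(+61.1°) tan(-19.485°) = 0.6410, H₀ = 0.8751 rad.
Bracket: H₀ sin φ sin δ + cos φ cos δ sin H₀ = 0.8751×0.87546×-0.33356 + 0.48328×0.94273×0.76758 = -0.255545 + 0.349711 = 0.094166.
Q̄ = (S₀/π) × [bracket] = (984/π) × 0.094166 = 29.49 W/m².

Q̄ ≈ 29.5 W/m²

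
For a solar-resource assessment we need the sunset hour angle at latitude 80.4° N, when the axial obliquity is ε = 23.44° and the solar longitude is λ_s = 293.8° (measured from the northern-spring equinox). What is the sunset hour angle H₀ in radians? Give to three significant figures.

Solar declination: sin δ = sin ε · sin λ_s = sin 23.44° × sin 293.8° = -0.36396, so δ = -21.344°.
cos H₀ = −tan φ · tan δ = 2.3103 ≥ 1, so the Sun never rises (polar night) and H₀ = 0.

H₀ = 0.00 rad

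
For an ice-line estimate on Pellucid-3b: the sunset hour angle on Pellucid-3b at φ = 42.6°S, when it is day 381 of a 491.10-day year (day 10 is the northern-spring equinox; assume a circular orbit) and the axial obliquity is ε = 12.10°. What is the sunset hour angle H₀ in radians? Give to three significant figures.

H₀ = 1.77 rad

Solar longitude: λ_s = 360° × (381 − 10)/491.10 = 271.961°.
sin δ = sin 12.10° × sin 271.961° = -0.20950, so δ = -12.093°.
cos H₀ = −tan φ · tan δ = −tan(-42.6°) × tan(-12.093°) = -0.1970, so H₀ = 1.7691 rad = 101.36°.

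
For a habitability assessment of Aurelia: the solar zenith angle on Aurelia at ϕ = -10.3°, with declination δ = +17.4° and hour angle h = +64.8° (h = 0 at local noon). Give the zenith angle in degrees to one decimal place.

cos θ_z = sin ϕ sin δ + cos ϕ cos δ cos h = -0.053469 + 0.399748 = 0.346279.
θ_z = arccos(0.346279) = 69.7°.

θ_z = 69.7°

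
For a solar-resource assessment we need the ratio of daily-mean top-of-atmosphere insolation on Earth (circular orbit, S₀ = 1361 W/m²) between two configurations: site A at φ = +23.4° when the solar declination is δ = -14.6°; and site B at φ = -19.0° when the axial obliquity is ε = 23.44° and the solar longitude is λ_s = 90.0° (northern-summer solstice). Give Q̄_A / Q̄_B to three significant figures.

— Configuration A (φ=+23.4°):
cos H₀ = −tan(+23.4°) tan(-14.600°) = 0.1127, H₀ = 1.4578 rad.
Bracket: H₀ sin φ sin δ + cos φ cos δ sin H₀ = 1.4578×0.39715×-0.25207 + 0.91775×0.96771×0.99363 = -0.145940 + 0.882459 = 0.736519.
Q̄ = (S₀/π) × [bracket] = (1361/π) × 0.736519 = 319.07 W/m².
— Configuration B (φ=-19.0°):
Solar declination: sin δ = sin ε · sin λ_s = sin 23.44° × sin 90.0° = 0.39779, so δ = +23.440°.
cos H₀ = −tan(-19.0°) tan(+23.440°) = 0.1493, H₀ = 1.4209 rad.
Bracket: H₀ sin φ sin δ + cos φ cos δ sin H₀ = 1.4209×-0.32557×0.39779 + 0.94552×0.91748×0.98879 = -0.184019 + 0.857771 = 0.673752.
Q̄ = (S₀/π) × [bracket] = (1361/π) × 0.673752 = 291.88 W/m².
Ratio Q̄_A / Q̄_B = 319.07 / 291.88 = 1.093.

Q̄_A / Q̄_B ≈ 1.09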